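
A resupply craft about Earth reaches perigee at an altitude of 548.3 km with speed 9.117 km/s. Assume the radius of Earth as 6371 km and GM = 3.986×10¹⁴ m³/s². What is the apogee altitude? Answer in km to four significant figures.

r_p = 6371 + 548.3 = 6919.3 km = 6.919×10⁶ m.
Specific energy ε = v²/2 − μ/r = -1.605×10⁷ J/kg, so a = −μ/(2ε) = 1.242×10⁷ m.
The apsides satisfy r_p + r_a = 2a, so the apogee radius is 2a − r_p = 1.792×10⁷ m = 17920 km.
Apogee altitude = 17920 − 6371 = 11549 km.

apogee altitude ≈ 11550 km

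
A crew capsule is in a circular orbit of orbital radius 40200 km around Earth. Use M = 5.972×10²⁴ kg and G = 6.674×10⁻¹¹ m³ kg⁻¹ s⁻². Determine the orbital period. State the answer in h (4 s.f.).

μ = GM = 6.674×10⁻¹¹ × 5.972×10²⁴ = 3.986×10¹⁴ m³/s².
r = 40200 km = 4.020×10⁷ m.
Kepler's third law: T = 2π√(r³/μ) = 2π√((4.020×10⁷)³ / 3.986×10¹⁴).
r³/μ = 1.630×10⁸ s², so T = 2π × 1.277×10⁴ = 8.022×10⁴ s.
Converting: 8.022×10⁴ s ÷ 3600 = 22.28 h.

T ≈ 22.28 h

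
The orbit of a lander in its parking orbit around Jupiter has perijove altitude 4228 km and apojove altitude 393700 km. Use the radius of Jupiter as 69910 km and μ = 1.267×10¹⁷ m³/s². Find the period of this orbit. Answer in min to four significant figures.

T ≈ 1297 min

r_p = 69910 + 4228 = 74138 km = 7.4138×10⁷ m.
r_a = 69910 + 393700 = 463610 km = 4.6361×10⁸ m.
Semi-major axis a = (r_p + r_a)/2 = (74138 + 4.6361×10⁵)/2 = 2.6887×10⁵ km = 2.689×10⁸ m.
By Kepler's third law T = 2π√(a³/μ) = 2π × 1.239×10⁴ = 7.782×10⁴ s.
= 1297 min.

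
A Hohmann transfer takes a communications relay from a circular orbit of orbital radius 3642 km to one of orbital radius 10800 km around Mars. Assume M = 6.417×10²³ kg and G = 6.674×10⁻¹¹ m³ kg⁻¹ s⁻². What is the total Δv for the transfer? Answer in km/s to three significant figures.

Δv_total ≈ 1.34 km/s

μ = GM = 6.674×10⁻¹¹ × 6.417×10²³ = 4.283×10¹³ m³/s².
r₁ = 3642 km = 3.642×10⁶ m.
r₂ = 10800 km = 1.080×10⁷ m.
Transfer ellipse a_t = (r₁ + r₂)/2 = 7.221×10⁶ m.
At r₁: circular v_c1 = √(μ/r₁) = 3429 m/s; transfer-periapsis v_p = √[μ(2/r₁ − 1/a_t)] = 4194 m/s.
Δv₁ = v_p − v_c1 = 764.6 m/s.
At r₂: circular v_c2 = √(μ/r₂) = 1991 m/s; transfer-apoapsis v_a = √[μ(2/r₂ − 1/a_t)] = 1414 m/s.
Δv₂ = v_c2 − v_a = 577.1 m/s.
Total Δv = Δv₁ + Δv₂ = 1342 m/s = 1.342 km/s.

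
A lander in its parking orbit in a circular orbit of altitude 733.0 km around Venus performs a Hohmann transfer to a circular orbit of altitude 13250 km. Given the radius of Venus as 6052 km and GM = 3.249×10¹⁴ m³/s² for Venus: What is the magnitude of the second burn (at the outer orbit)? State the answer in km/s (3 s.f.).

r₁ = 6052 + 733.0 = 6785.0 km = 6.7850×10⁶ m.
r₂ = 6052 + 13250 = 19302 km = 1.9302×10⁷ m.
Transfer ellipse a_t = (r₁ + r₂)/2 = 1.304×10⁷ m.
At r₁: circular v_c1 = √(μ/r₁) = 6920 m/s; transfer-periapsis v_p = √[μ(2/r₁ − 1/a_t)] = 8418 m/s.
At r₂: circular v_c2 = √(μ/r₂) = 4103 m/s; transfer-apoapsis v_a = √[μ(2/r₂ − 1/a_t)] = 2959 m/s.
Δv₂ = v_c2 − v_a = 1144 m/s.
= 1.144 km/s.

Δv ≈ 1.14 km/s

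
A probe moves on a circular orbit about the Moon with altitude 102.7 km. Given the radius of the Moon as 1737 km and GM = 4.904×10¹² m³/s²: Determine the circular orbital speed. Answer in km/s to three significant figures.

v ≈ 1.63 km/s

r = 1737 + 102.7 = 1839.7 km = 1.8397×10⁶ m.
For a circular orbit v = √(μ/r) = √(4.904×10¹² / 1.840×10⁶) = √(2.666×10⁶) = 1633 m/s.
That is 1.633 km/s.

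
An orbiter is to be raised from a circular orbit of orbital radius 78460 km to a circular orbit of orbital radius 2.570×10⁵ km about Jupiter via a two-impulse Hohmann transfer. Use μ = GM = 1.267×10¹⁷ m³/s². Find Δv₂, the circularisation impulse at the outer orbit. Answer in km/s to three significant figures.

r₁ = 78460 km = 7.846×10⁷ m.
r₂ = 2.570×10⁵ km = 2.570×10⁸ m.
Transfer ellipse a_t = (r₁ + r₂)/2 = 1.677×10⁸ m.
At r₁: circular v_c1 = √(μ/r₁) = 40190 m/s; transfer-perijove v_p = √[μ(2/r₁ − 1/a_t)] = 49740 m/s.
At r₂: circular v_c2 = √(μ/r₂) = 22200 m/s; transfer-apojove v_a = √[μ(2/r₂ − 1/a_t)] = 15190 m/s.
Δv₂ = v_c2 − v_a = 7018 m/s.
= 7.018 km/s.

Δv ≈ 7.02 km/s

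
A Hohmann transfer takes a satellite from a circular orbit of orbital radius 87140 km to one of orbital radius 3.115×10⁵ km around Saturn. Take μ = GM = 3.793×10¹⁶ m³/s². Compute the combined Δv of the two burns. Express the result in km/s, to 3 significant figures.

Δv_total ≈ 8.96 km/s

r₁ = 87140 km = 8.714×10⁷ m.
r₂ = 3.115×10⁵ km = 3.115×10⁸ m.
Transfer ellipse a_t = (r₁ + r₂)/2 = 1.993×10⁸ m.
At r₁: circular v_c1 = √(μ/r₁) = 20860 m/s; transfer-perikrone v_p = √[μ(2/r₁ − 1/a_t)] = 26080 m/s.
Δv₁ = v_p − v_c1 = 5218 m/s.
At r₂: circular v_c2 = √(μ/r₂) = 11030 m/s; transfer-apokrone v_a = √[μ(2/r₂ − 1/a_t)] = 7296 m/s.
Δv₂ = v_c2 − v_a = 3739 m/s.
Total Δv = Δv₁ + Δv₂ = 8957 m/s = 8.957 km/s.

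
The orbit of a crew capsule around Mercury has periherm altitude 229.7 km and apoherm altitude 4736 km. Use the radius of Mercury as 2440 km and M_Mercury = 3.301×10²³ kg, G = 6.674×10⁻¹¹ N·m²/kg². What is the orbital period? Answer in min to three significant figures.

T ≈ 244 min

μ = GM = 6.674×10⁻¹¹ × 3.301×10²³ = 2.203×10¹³ m³/s².
r_p = 2440 + 229.7 = 2669.7 km = 2.6697×10⁶ m.
r_a = 2440 + 4736 = 7176.0 km = 7.1760×10⁶ m.
Semi-major axis a = (r_p + r_a)/2 = (2669.7 + 7176.0)/2 = 4922.9 km = 4.923×10⁶ m.
By Kepler's third law T = 2π√(a³/μ) = 2π × 2.327×10³ = 1.462×10⁴ s.
= 243.7 min.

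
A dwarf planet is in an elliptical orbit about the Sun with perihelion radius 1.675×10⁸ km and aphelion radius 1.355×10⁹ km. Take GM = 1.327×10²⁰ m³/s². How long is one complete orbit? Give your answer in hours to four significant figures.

T ≈ 100600 hours

Semi-major axis a = (r_p + r_a)/2 = (1.6750×10⁸ + 1.3550×10⁹)/2 = 7.6125×10⁸ km = 7.612×10¹¹ m.
By Kepler's third law T = 2π√(a³/μ) = 2π × 5.766×10⁷ = 3.623×10⁸ s.
= 1.006×10⁵ hours.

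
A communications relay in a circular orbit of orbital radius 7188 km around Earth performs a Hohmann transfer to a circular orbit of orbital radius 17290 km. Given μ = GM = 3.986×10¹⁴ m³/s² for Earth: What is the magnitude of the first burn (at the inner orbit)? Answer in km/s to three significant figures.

r₁ = 7188 km = 7.188×10⁶ m.
r₂ = 17290 km = 1.729×10⁷ m.
Transfer ellipse a_t = (r₁ + r₂)/2 = 1.224×10⁷ m.
At r₁: circular v_c1 = √(μ/r₁) = 7447 m/s; transfer-perigee v_p = √[μ(2/r₁ − 1/a_t)] = 8851 m/s.
Δv₁ = v_p − v_c1 = 1404 m/s.
= 1.404 km/s.

Δv ≈ 1.40 km/s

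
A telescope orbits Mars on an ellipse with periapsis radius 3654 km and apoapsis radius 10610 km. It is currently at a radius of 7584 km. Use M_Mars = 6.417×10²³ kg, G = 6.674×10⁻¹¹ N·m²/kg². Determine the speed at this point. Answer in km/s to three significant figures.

v ≈ 2.30 km/s

μ = GM = 6.674×10⁻¹¹ × 6.417×10²³ = 4.283×10¹³ m³/s².
Semi-major axis a = (r_p + r_a)/2 = 7132.0 km = 7.132×10⁶ m.
Vis-viva: v² = μ(2/r − 1/a) = 4.283×10¹³ × (2.637×10⁻⁷ − 1.402×10⁻⁷) = 5.289×10⁶ m²/s².
v = 2300 m/s = 2.300 km/s.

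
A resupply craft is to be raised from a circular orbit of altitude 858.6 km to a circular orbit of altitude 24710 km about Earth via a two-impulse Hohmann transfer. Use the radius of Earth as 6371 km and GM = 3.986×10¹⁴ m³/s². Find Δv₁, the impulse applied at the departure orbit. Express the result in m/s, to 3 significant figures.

Δv ≈ 2030 m/s

r₁ = 6371 + 858.6 = 7229.6 km = 7.2296×10⁶ m.
r₂ = 6371 + 24710 = 31081 km = 3.1081×10⁷ m.
Transfer ellipse a_t = (r₁ + r₂)/2 = 1.916×10⁷ m.
At r₁: circular v_c1 = √(μ/r₁) = 7425 m/s; transfer-perigee v_p = √[μ(2/r₁ − 1/a_t)] = 9458 m/s.
Δv₁ = v_p − v_c1 = 2033 m/s.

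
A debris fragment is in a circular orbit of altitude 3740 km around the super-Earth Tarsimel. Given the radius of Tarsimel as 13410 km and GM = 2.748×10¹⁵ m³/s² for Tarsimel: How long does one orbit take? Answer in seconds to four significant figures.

T ≈ 8513 seconds

r = 13410 + 3740 = 17150 km = 1.7150×10⁷ m.
Kepler's third law: T = 2π√(r³/μ) = 2π√((1.715×10⁷)³ / 2.748×10¹⁵).
r³/μ = 1.836×10⁶ s², so T = 2π × 1.355×10³ = 8.513×10³ s.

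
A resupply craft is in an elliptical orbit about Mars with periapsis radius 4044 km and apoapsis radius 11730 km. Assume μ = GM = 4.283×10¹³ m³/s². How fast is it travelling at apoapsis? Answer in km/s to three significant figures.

v ≈ 1.37 km/s

Semi-major axis a = (r_p + r_a)/2 = 7887.0 km = 7.887×10⁶ m.
Vis-viva: v² = μ(2/r − 1/a) = 4.283×10¹³ × (1.705×10⁻⁷ − 1.268×10⁻⁷) = 1.872×10⁶ m²/s².
v = 1368 m/s = 1.368 km/s.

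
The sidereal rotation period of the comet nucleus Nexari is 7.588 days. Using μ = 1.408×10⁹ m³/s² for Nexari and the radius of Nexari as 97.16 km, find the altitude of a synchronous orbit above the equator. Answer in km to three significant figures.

T = 7.588 days = 6.556×10⁵ s.
A synchronous orbit has period T, so by Kepler's third law a = (μT²/4π²)^(1/3).
μT²/4π² = 1.408×10⁹ × (6.556×10⁵)² / 39.48 = 1.533×10¹⁹ m³.
a = 2.484×10⁶ m = 2484.1 km.
Altitude h = a − R = 2484.1 − 97.16 = 2387.0 km.

h_sync ≈ 2390 km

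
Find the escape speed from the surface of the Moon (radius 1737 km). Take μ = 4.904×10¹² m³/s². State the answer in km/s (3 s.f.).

v_esc ≈ 2.38 km/s

r = R = 1.737×10⁶ m.
Escape speed v_esc = √(2μ/r) = √(2 × 4.904×10¹² / 1.737×10⁶) = √(5.647×10⁶) = 2376 m/s.
= 2.376 km/s.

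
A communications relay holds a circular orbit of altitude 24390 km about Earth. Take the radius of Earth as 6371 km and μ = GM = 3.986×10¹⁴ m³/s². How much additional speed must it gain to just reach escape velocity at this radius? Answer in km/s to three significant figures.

Δv ≈ 1.49 km/s

r = 6371 + 24390 = 30761 km = 3.0761×10⁷ m.
Circular speed v_c = √(μ/r) = 3600 m/s.
Escape speed v_esc = √(2μ/r) = √2 × v_c = 5091 m/s.
Δv = v_esc − v_c = 1491 m/s = 1.491 km/s.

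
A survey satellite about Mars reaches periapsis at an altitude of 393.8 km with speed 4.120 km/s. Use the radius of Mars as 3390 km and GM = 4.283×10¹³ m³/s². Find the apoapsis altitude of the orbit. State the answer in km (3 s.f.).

r_p = 3390 + 393.8 = 3783.8 km = 3.784×10⁶ m.
Specific energy ε = v²/2 − μ/r = -2.832×10⁶ J/kg, so a = −μ/(2ε) = 7.562×10⁶ m.
The apsides satisfy r_p + r_a = 2a, so the apoapsis radius is 2a − r_p = 1.134×10⁷ m = 11339 km.
Apoapsis altitude = 11339 − 3390 = 7949.2 km.

apoapsis altitude ≈ 7950 km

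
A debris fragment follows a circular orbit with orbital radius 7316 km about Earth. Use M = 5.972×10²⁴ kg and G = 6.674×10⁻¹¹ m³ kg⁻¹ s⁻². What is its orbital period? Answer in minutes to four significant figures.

T ≈ 103.8 minutes

μ = GM = 6.674×10⁻¹¹ × 5.972×10²⁴ = 3.986×10¹⁴ m³/s².
r = 7316 km = 7.316×10⁶ m.
Kepler's third law: T = 2π√(r³/μ) = 2π√((7.316×10⁶)³ / 3.986×10¹⁴).
r³/μ = 9.825×10⁵ s², so T = 2π × 9.912×10² = 6.228×10³ s.
Converting: 6.228×10³ s ÷ 60.00 = 103.8 minutes.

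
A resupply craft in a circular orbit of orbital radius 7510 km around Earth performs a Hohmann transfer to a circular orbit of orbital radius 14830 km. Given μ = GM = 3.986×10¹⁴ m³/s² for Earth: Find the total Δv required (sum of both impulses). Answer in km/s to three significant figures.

Δv_total ≈ 2.04 km/s

r₁ = 7510 km = 7.510×10⁶ m.
r₂ = 14830 km = 1.483×10⁷ m.
Transfer ellipse a_t = (r₁ + r₂)/2 = 1.117×10⁷ m.
At r₁: circular v_c1 = √(μ/r₁) = 7285 m/s; transfer-perigee v_p = √[μ(2/r₁ − 1/a_t)] = 8394 m/s.
Δv₁ = v_p − v_c1 = 1109 m/s.
At r₂: circular v_c2 = √(μ/r₂) = 5184 m/s; transfer-apogee v_a = √[μ(2/r₂ − 1/a_t)] = 4251 m/s.
Δv₂ = v_c2 − v_a = 933.4 m/s.
Total Δv = Δv₁ + Δv₂ = 2043 m/s = 2.043 km/s.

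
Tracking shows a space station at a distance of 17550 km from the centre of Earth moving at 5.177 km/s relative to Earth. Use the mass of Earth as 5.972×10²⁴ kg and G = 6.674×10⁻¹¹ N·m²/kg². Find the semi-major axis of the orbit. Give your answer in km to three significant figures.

μ = GM = 6.674×10⁻¹¹ × 5.972×10²⁴ = 3.986×10¹⁴ m³/s².
r = 1.755×10⁷ m.
Vis-viva rearranged: 1/a = 2/r − v²/μ = 1.140×10⁻⁷ − 6.724×10⁻⁸ = 4.672×10⁻⁸ m⁻¹.
a = 2.141×10⁷ m = 21406 km.

a ≈ 21400 km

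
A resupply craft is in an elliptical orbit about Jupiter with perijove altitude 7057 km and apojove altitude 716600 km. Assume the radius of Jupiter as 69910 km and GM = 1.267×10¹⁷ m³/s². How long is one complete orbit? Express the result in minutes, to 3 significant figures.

r_p = 69910 + 7057 = 76967 km = 7.6967×10⁷ m.
r_a = 69910 + 716600 = 786510 km = 7.8651×10⁸ m.
Semi-major axis a = (r_p + r_a)/2 = (76967 + 7.8651×10⁵)/2 = 4.3174×10⁵ km = 4.317×10⁸ m.
By Kepler's third law T = 2π√(a³/μ) = 2π × 2.520×10⁴ = 1.584×10⁵ s.
= 2639 minutes.

T ≈ 2640 minutes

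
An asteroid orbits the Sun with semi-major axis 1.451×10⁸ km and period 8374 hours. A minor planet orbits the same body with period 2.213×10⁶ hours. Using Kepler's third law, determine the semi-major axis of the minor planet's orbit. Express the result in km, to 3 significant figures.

Kepler's third law: a³ ∝ T², so a₂ = a₁ (T₂/T₁)^(2/3).
T₂/T₁ = 264.3, (T₂/T₁)^(2/3) = 41.18.
a₂ = 1.451×10⁸ × 41.18 = 5.975×10⁹ km.

a₂ ≈ 5.98×10⁹ km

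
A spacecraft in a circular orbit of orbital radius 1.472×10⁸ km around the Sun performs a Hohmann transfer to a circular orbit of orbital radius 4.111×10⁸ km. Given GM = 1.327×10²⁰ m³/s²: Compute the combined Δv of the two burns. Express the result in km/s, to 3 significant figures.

Δv_total ≈ 11.3 km/s

r₁ = 1.472×10⁸ km = 1.472×10¹¹ m.
r₂ = 4.111×10⁸ km = 4.111×10¹¹ m.
Transfer ellipse a_t = (r₁ + r₂)/2 = 2.792×10¹¹ m.
At r₁: circular v_c1 = √(μ/r₁) = 30020 m/s; transfer-perihelion v_p = √[μ(2/r₁ − 1/a_t)] = 36440 m/s.
Δv₁ = v_p − v_c1 = 6412 m/s.
At r₂: circular v_c2 = √(μ/r₂) = 17970 m/s; transfer-aphelion v_a = √[μ(2/r₂ − 1/a_t)] = 13050 m/s.
Δv₂ = v_c2 − v_a = 4920 m/s.
Total Δv = Δv₁ + Δv₂ = 11330 m/s = 11.33 km/s.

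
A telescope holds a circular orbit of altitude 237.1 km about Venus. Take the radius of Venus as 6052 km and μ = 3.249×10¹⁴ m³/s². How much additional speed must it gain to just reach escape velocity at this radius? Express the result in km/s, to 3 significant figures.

Δv ≈ 2.98 km/s

r = 6052 + 237.1 = 6289.1 km = 6.2891×10⁶ m.
Circular speed v_c = √(μ/r) = 7188 m/s.
Escape speed v_esc = √(2μ/r) = √2 × v_c = 10160 m/s.
Δv = v_esc − v_c = 2977 m/s = 2.977 km/s.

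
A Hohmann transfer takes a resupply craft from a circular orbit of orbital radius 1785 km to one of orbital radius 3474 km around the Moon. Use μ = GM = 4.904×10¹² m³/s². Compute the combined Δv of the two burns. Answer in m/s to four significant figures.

r₁ = 1785 km = 1.785×10⁶ m.
r₂ = 3474 km = 3.474×10⁶ m.
Transfer ellipse a_t = (r₁ + r₂)/2 = 2.630×10⁶ m.
At r₁: circular v_c1 = √(μ/r₁) = 1658 m/s; transfer-perilune v_p = √[μ(2/r₁ − 1/a_t)] = 1905 m/s.
Δv₁ = v_p − v_c1 = 247.7 m/s.
At r₂: circular v_c2 = √(μ/r₂) = 1188 m/s; transfer-apolune v_a = √[μ(2/r₂ − 1/a_t)] = 978.9 m/s.
Δv₂ = v_c2 − v_a = 209.2 m/s.
Total Δv = Δv₁ + Δv₂ = 456.9 m/s.

Δv_total ≈ 456.9 m/s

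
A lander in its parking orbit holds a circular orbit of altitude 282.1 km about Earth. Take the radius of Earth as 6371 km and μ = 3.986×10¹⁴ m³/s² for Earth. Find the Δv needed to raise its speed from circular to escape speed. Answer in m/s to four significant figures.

Δv ≈ 3206 m/s

r = 6371 + 282.1 = 6653.1 km = 6.6531×10⁶ m.
Circular speed v_c = √(μ/r) = 7740 m/s.
Escape speed v_esc = √(2μ/r) = √2 × v_c = 10950 m/s.
Δv = v_esc − v_c = 3206 m/s.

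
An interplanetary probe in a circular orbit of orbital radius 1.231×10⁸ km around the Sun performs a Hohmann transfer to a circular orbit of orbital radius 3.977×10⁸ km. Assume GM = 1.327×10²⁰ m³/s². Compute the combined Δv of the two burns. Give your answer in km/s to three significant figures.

Δv_total ≈ 13.5 km/s

r₁ = 1.231×10⁸ km = 1.231×10¹¹ m.
r₂ = 3.977×10⁸ km = 3.977×10¹¹ m.
Transfer ellipse a_t = (r₁ + r₂)/2 = 2.604×10¹¹ m.
At r₁: circular v_c1 = √(μ/r₁) = 32830 m/s; transfer-perihelion v_p = √[μ(2/r₁ − 1/a_t)] = 40580 m/s.
Δv₁ = v_p − v_c1 = 7743 m/s.
At r₂: circular v_c2 = √(μ/r₂) = 18270 m/s; transfer-aphelion v_a = √[μ(2/r₂ − 1/a_t)] = 12560 m/s.
Δv₂ = v_c2 − v_a = 5707 m/s.
Total Δv = Δv₁ + Δv₂ = 13450 m/s = 13.45 km/s.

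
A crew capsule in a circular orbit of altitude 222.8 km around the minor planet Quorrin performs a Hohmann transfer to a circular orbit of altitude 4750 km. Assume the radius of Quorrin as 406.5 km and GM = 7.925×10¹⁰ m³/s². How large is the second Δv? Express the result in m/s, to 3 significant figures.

Δv ≈ 66.2 m/s

r₁ = 406.5 + 222.8 = 629.30 km = 6.2930×10⁵ m.
r₂ = 406.5 + 4750 = 5156.5 km = 5.1565×10⁶ m.
Transfer ellipse a_t = (r₁ + r₂)/2 = 2.893×10⁶ m.
At r₁: circular v_c1 = √(μ/r₁) = 354.9 m/s; transfer-periapsis v_p = √[μ(2/r₁ − 1/a_t)] = 473.8 m/s.
At r₂: circular v_c2 = √(μ/r₂) = 124.0 m/s; transfer-apoapsis v_a = √[μ(2/r₂ − 1/a_t)] = 57.82 m/s.
Δv₂ = v_c2 − v_a = 66.15 m/s.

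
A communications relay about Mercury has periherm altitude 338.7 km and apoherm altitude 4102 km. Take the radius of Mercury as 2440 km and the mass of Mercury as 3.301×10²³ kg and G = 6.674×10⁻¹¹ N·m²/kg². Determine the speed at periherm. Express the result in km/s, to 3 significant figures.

v ≈ 3.34 km/s

μ = GM = 6.674×10⁻¹¹ × 3.301×10²³ = 2.203×10¹³ m³/s².
r_p = 2440 + 338.7 = 2778.7 km = 2.7787×10⁶ m.
r_a = 2440 + 4102 = 6542.0 km = 6.5420×10⁶ m.
Semi-major axis a = (r_p + r_a)/2 = 4660.4 km = 4.660×10⁶ m.
Vis-viva: v² = μ(2/r − 1/a) = 2.203×10¹³ × (7.198×10⁻⁷ − 2.146×10⁻⁷) = 1.113×10⁷ m²/s².
v = 3336 m/s = 3.336 km/s.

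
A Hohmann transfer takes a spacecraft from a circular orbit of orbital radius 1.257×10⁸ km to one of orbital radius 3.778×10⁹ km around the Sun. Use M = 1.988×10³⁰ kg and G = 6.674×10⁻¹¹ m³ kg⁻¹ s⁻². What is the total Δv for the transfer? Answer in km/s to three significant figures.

Δv_total ≈ 17.1 km/s

μ = GM = 6.674×10⁻¹¹ × 1.988×10³⁰ = 1.327×10²⁰ m³/s².
r₁ = 1.257×10⁸ km = 1.257×10¹¹ m.
r₂ = 3.778×10⁹ km = 3.778×10¹² m.
Transfer ellipse a_t = (r₁ + r₂)/2 = 1.952×10¹² m.
At r₁: circular v_c1 = √(μ/r₁) = 32490 m/s; transfer-perihelion v_p = √[μ(2/r₁ − 1/a_t)] = 45200 m/s.
Δv₁ = v_p − v_c1 = 12710 m/s.
At r₂: circular v_c2 = √(μ/r₂) = 5926 m/s; transfer-aphelion v_a = √[μ(2/r₂ − 1/a_t)] = 1504 m/s.
Δv₂ = v_c2 − v_a = 4422 m/s.
Total Δv = Δv₁ + Δv₂ = 17130 m/s = 17.13 km/s.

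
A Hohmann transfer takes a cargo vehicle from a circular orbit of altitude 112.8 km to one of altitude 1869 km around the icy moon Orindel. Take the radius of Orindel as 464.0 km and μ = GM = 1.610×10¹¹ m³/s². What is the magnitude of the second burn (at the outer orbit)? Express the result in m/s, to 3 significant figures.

Δv ≈ 97.3 m/s

r₁ = 464.0 + 112.8 = 576.80 km = 5.7680×10⁵ m.
r₂ = 464.0 + 1869 = 2333.0 km = 2.3330×10⁶ m.
Transfer ellipse a_t = (r₁ + r₂)/2 = 1.455×10⁶ m.
At r₁: circular v_c1 = √(μ/r₁) = 528.3 m/s; transfer-periapsis v_p = √[μ(2/r₁ − 1/a_t)] = 669.0 m/s.
At r₂: circular v_c2 = √(μ/r₂) = 262.7 m/s; transfer-apoapsis v_a = √[μ(2/r₂ − 1/a_t)] = 165.4 m/s.
Δv₂ = v_c2 − v_a = 97.29 m/s.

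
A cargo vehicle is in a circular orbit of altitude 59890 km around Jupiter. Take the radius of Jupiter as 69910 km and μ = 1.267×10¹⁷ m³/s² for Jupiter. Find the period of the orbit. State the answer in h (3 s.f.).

T ≈ 7.25 h

r = 69910 + 59890 = 129800 km = 1.2980×10⁸ m.
Kepler's third law: T = 2π√(r³/μ) = 2π√((1.298×10⁸)³ / 1.267×10¹⁷).
r³/μ = 1.726×10⁷ s², so T = 2π × 4.155×10³ = 2.610×10⁴ s.
Converting: 2.610×10⁴ s ÷ 3600 = 7.251 h.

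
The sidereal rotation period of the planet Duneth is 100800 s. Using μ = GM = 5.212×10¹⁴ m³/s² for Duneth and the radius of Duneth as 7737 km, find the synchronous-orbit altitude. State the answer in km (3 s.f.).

A synchronous orbit has period T, so by Kepler's third law a = (μT²/4π²)^(1/3).
μT²/4π² = 5.212×10¹⁴ × (1.008×10⁵)² / 39.48 = 1.341×10²³ m³.
a = 5.119×10⁷ m = 51190 km.
Altitude h = a − R = 51190 − 7737 = 43453 km.

h_sync ≈ 43500 km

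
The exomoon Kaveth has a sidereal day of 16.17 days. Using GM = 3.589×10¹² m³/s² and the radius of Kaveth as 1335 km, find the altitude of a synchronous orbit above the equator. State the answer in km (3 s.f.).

h_sync ≈ 54900 km

T = 16.17 days = 1.397×10⁶ s.
A synchronous orbit has period T, so by Kepler's third law a = (μT²/4π²)^(1/3).
μT²/4π² = 3.589×10¹² × (1.397×10⁶)² / 39.48 = 1.774×10²³ m³.
a = 5.619×10⁷ m = 56194 km.
Altitude h = a − R = 56194 − 1335 = 54859 km.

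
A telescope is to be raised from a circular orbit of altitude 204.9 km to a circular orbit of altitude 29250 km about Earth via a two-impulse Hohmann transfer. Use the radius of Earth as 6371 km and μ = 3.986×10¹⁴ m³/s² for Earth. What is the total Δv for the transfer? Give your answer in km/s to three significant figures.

r₁ = 6371 + 204.9 = 6575.9 km = 6.5759×10⁶ m.
r₂ = 6371 + 29250 = 35621 km = 3.5621×10⁷ m.
Transfer ellipse a_t = (r₁ + r₂)/2 = 2.110×10⁷ m.
At r₁: circular v_c1 = √(μ/r₁) = 7786 m/s; transfer-perigee v_p = √[μ(2/r₁ − 1/a_t)] = 10120 m/s.
Δv₁ = v_p − v_c1 = 2331 m/s.
At r₂: circular v_c2 = √(μ/r₂) = 3345 m/s; transfer-apogee v_a = √[μ(2/r₂ − 1/a_t)] = 1868 m/s.
Δv₂ = v_c2 − v_a = 1478 m/s.
Total Δv = Δv₁ + Δv₂ = 3808 m/s = 3.808 km/s.

Δv_total ≈ 3.81 km/s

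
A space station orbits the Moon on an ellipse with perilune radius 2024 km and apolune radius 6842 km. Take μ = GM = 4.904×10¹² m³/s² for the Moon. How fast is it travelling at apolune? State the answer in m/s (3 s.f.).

Semi-major axis a = (r_p + r_a)/2 = 4433.0 km = 4.433×10⁶ m.
Vis-viva: v² = μ(2/r − 1/a) = 4.904×10¹² × (2.923×10⁻⁷ − 2.256×10⁻⁷) = 3.273×10⁵ m²/s².
v = 572.1 m/s.

v ≈ 572 m/s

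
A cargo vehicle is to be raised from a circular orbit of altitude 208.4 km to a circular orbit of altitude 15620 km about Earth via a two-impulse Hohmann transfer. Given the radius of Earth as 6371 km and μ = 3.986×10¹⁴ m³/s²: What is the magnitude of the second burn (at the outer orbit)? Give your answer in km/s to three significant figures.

Δv ≈ 1.37 km/s

r₁ = 6371 + 208.4 = 6579.4 km = 6.5794×10⁶ m.
r₂ = 6371 + 15620 = 21991 km = 2.1991×10⁷ m.
Transfer ellipse a_t = (r₁ + r₂)/2 = 1.429×10⁷ m.
At r₁: circular v_c1 = √(μ/r₁) = 7784 m/s; transfer-perigee v_p = √[μ(2/r₁ − 1/a_t)] = 9657 m/s.
At r₂: circular v_c2 = √(μ/r₂) = 4257 m/s; transfer-apogee v_a = √[μ(2/r₂ − 1/a_t)] = 2889 m/s.
Δv₂ = v_c2 − v_a = 1368 m/s.
= 1.368 km/s.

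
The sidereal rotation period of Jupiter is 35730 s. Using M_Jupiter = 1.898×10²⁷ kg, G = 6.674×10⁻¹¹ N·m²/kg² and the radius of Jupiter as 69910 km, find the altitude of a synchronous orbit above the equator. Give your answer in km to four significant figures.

h_sync ≈ 90090 km

μ = GM = 6.674×10⁻¹¹ × 1.898×10²⁷ = 1.267×10¹⁷ m³/s².
A synchronous orbit has period T, so by Kepler's third law a = (μT²/4π²)^(1/3).
μT²/4π² = 1.267×10¹⁷ × (3.573×10⁴)² / 39.48 = 4.096×10²⁴ m³.
a = 1.600×10⁸ m = 1.6000×10⁵ km.
Altitude h = a − R = 1.6000×10⁵ − 69910 = 90094 km.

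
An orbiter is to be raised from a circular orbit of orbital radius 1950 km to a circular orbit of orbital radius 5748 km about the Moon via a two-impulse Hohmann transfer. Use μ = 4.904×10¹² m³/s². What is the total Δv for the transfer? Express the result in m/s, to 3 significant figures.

r₁ = 1950 km = 1.950×10⁶ m.
r₂ = 5748 km = 5.748×10⁶ m.
Transfer ellipse a_t = (r₁ + r₂)/2 = 3.849×10⁶ m.
At r₁: circular v_c1 = √(μ/r₁) = 1586 m/s; transfer-perilune v_p = √[μ(2/r₁ − 1/a_t)] = 1938 m/s.
Δv₁ = v_p − v_c1 = 352.1 m/s.
At r₂: circular v_c2 = √(μ/r₂) = 923.7 m/s; transfer-apolune v_a = √[μ(2/r₂ − 1/a_t)] = 657.4 m/s.
Δv₂ = v_c2 − v_a = 266.2 m/s.
Total Δv = Δv₁ + Δv₂ = 618.3 m/s.

Δv_total ≈ 618 m/s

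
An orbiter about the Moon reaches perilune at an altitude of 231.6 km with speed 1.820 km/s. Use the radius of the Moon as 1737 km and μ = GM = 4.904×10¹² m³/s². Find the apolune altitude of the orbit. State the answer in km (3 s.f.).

r_p = 1737 + 231.6 = 1968.6 km = 1.969×10⁶ m.
Specific energy ε = v²/2 − μ/r = -8.349×10⁵ J/kg, so a = −μ/(2ε) = 2.937×10⁶ m.
The apsides satisfy r_p + r_a = 2a, so the apolune radius is 2a − r_p = 3.905×10⁶ m = 3905.1 km.
Apolune altitude = 3905.1 − 1737 = 2168.1 km.

apolune altitude ≈ 2170 km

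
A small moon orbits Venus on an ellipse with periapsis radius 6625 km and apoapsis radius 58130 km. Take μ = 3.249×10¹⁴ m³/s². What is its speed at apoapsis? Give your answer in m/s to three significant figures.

Semi-major axis a = (r_p + r_a)/2 = 32378 km = 3.238×10⁷ m.
Vis-viva: v² = μ(2/r − 1/a) = 3.249×10¹⁴ × (3.441×10⁻⁸ − 3.089×10⁻⁸) = 1.144×10⁶ m²/s².
v = 1069 m/s.

v ≈ 1070 m/s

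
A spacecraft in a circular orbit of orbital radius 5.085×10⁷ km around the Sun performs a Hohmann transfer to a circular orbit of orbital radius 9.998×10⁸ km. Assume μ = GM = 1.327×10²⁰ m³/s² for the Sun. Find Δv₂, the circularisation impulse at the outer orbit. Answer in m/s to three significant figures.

r₁ = 5.085×10⁷ km = 5.085×10¹⁰ m.
r₂ = 9.998×10⁸ km = 9.998×10¹¹ m.
Transfer ellipse a_t = (r₁ + r₂)/2 = 5.253×10¹¹ m.
At r₁: circular v_c1 = √(μ/r₁) = 51080 m/s; transfer-perihelion v_p = √[μ(2/r₁ − 1/a_t)] = 70470 m/s.
At r₂: circular v_c2 = √(μ/r₂) = 11520 m/s; transfer-aphelion v_a = √[μ(2/r₂ − 1/a_t)] = 3584 m/s.
Δv₂ = v_c2 − v_a = 7936 m/s.

Δv ≈ 7940 m/s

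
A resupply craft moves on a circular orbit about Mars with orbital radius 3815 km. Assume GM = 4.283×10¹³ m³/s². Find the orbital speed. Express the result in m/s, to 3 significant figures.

r = 3815 km = 3.815×10⁶ m.
For a circular orbit v = √(μ/r) = √(4.283×10¹³ / 3.815×10⁶) = √(1.123×10⁷) = 3351 m/s.

v ≈ 3350 m/s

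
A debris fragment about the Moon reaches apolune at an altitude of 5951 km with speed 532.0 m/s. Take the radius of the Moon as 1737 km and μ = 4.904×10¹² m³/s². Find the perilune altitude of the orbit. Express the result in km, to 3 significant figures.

r_a = 1737 + 5951 = 7688.0 km = 7.688×10⁶ m.
Specific energy ε = v²/2 − μ/r = -4.964×10⁵ J/kg, so a = −μ/(2ε) = 4.940×10⁶ m.
The apsides satisfy r_p + r_a = 2a, so the perilune radius is 2a − r_a = 2.192×10⁶ m = 2191.8 km.
Perilune altitude = 2191.8 − 1737 = 454.82 km.

perilune altitude ≈ 455 km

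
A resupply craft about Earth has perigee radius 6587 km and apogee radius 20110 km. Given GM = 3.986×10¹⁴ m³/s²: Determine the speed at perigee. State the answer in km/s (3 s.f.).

Semi-major axis a = (r_p + r_a)/2 = 13348 km = 1.335×10⁷ m.
Vis-viva: v² = μ(2/r − 1/a) = 3.986×10¹⁴ × (3.036×10⁻⁷ − 7.491×10⁻⁸) = 9.117×10⁷ m²/s².
v = 9548 m/s = 9.548 km/s.

v ≈ 9.55 km/s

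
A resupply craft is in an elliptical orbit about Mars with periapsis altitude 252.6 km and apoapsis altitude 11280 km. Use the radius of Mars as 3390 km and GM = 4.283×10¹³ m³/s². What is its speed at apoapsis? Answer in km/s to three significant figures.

v ≈ 1.08 km/s

r_p = 3390 + 252.6 = 3642.6 km = 3.6426×10⁶ m.
r_a = 3390 + 11280 = 14670 km = 1.4670×10⁷ m.
Semi-major axis a = (r_p + r_a)/2 = 9156.3 km = 9.156×10⁶ m.
Vis-viva: v² = μ(2/r − 1/a) = 4.283×10¹³ × (1.363×10⁻⁷ − 1.092×10⁻⁷) = 1.161×10⁶ m²/s².
v = 1078 m/s = 1.078 km/s.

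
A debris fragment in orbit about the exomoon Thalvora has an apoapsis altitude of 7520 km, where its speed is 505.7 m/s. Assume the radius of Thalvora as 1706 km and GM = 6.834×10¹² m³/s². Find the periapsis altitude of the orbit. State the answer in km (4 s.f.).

r_a = 1706 + 7520 = 9226.0 km = 9.226×10⁶ m.
Specific energy ε = v²/2 − μ/r = -6.129×10⁵ J/kg, so a = −μ/(2ε) = 5.575×10⁶ m.
The apsides satisfy r_p + r_a = 2a, so the periapsis radius is 2a − r_a = 1.925×10⁶ m = 1924.9 km.
Periapsis altitude = 1924.9 − 1706 = 218.88 km.

periapsis altitude ≈ 218.9 km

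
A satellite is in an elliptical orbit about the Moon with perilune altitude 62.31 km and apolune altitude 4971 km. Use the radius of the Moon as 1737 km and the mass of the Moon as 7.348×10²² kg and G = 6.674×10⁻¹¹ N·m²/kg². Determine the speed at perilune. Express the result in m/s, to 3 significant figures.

μ = GM = 6.674×10⁻¹¹ × 7.348×10²² = 4.904×10¹² m³/s².
r_p = 1737 + 62.31 = 1799.3 km = 1.7993×10⁶ m.
r_a = 1737 + 4971 = 6708.0 km = 6.7080×10⁶ m.
Semi-major axis a = (r_p + r_a)/2 = 4253.7 km = 4.254×10⁶ m.
Vis-viva: v² = μ(2/r − 1/a) = 4.904×10¹² × (1.112×10⁻⁶ − 2.351×10⁻⁷) = 4.298×10⁶ m²/s².
v = 2073 m/s.

v ≈ 2070 m/s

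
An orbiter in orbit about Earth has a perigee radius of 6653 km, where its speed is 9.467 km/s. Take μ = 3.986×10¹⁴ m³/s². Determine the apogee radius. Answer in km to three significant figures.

r_p = 6.653×10⁶ m.
Specific energy ε = v²/2 − μ/r = -1.510×10⁷ J/kg, so a = −μ/(2ε) = 1.320×10⁷ m.
The apsides satisfy r_p + r_a = 2a, so the apogee radius is 2a − r_p = 1.974×10⁷ m = 19743 km.

apogee radius ≈ 19700 km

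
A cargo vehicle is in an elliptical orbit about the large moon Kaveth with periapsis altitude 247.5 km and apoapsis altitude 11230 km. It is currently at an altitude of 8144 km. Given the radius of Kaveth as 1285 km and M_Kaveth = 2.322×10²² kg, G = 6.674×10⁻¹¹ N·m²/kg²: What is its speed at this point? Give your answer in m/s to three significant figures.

v ≈ 329 m/s

μ = GM = 6.674×10⁻¹¹ × 2.322×10²² = 1.550×10¹² m³/s².
r_p = 1285 + 247.5 = 1532.5 km = 1.5325×10⁶ m.
r_a = 1285 + 11230 = 12515 km = 1.2515×10⁷ m.
r = 1285 + 8144 = 9429.0 km = 9.429×10⁶ m.
Semi-major axis a = (r_p + r_a)/2 = 7023.8 km = 7.024×10⁶ m.
Vis-viva: v² = μ(2/r − 1/a) = 1.550×10¹² × (2.121×10⁻⁷ − 1.424×10⁻⁷) = 1.081×10⁵ m²/s².
v = 328.7 m/s.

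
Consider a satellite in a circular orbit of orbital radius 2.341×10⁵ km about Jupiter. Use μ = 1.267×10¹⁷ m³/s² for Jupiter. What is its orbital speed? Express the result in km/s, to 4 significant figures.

r = 2.341×10⁵ km = 2.341×10⁸ m.
For a circular orbit v = √(μ/r) = √(1.267×10¹⁷ / 2.341×10⁸) = √(5.412×10⁸) = 23260 m/s.
That is 23.26 km/s.

v ≈ 23.26 km/s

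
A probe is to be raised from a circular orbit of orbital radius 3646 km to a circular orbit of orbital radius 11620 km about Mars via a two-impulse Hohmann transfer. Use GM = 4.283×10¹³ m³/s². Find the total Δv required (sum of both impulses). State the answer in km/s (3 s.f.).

r₁ = 3646 km = 3.646×10⁶ m.
r₂ = 11620 km = 1.162×10⁷ m.
Transfer ellipse a_t = (r₁ + r₂)/2 = 7.633×10⁶ m.
At r₁: circular v_c1 = √(μ/r₁) = 3427 m/s; transfer-periapsis v_p = √[μ(2/r₁ − 1/a_t)] = 4229 m/s.
Δv₁ = v_p − v_c1 = 801.4 m/s.
At r₂: circular v_c2 = √(μ/r₂) = 1920 m/s; transfer-apoapsis v_a = √[μ(2/r₂ − 1/a_t)] = 1327 m/s.
Δv₂ = v_c2 − v_a = 593.0 m/s.
Total Δv = Δv₁ + Δv₂ = 1394 m/s = 1.394 km/s.

Δv_total ≈ 1.39 km/s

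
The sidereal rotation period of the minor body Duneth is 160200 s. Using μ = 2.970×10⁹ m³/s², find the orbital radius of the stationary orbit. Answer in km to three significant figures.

r_sync ≈ 1250 km

A synchronous orbit has period T, so by Kepler's third law a = (μT²/4π²)^(1/3).
μT²/4π² = 2.970×10⁹ × (1.602×10⁵)² / 39.48 = 1.931×10¹⁸ m³.
a = 1.245×10⁶ m = 1245.2 km.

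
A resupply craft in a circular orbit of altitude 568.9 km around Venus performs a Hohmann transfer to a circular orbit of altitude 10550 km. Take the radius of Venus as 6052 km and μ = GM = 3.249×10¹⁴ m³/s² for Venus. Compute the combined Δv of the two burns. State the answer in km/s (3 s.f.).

r₁ = 6052 + 568.9 = 6620.9 km = 6.6209×10⁶ m.
r₂ = 6052 + 10550 = 16602 km = 1.6602×10⁷ m.
Transfer ellipse a_t = (r₁ + r₂)/2 = 1.161×10⁷ m.
At r₁: circular v_c1 = √(μ/r₁) = 7005 m/s; transfer-periapsis v_p = √[μ(2/r₁ − 1/a_t)] = 8376 m/s.
Δv₁ = v_p − v_c1 = 1371 m/s.
At r₂: circular v_c2 = √(μ/r₂) = 4424 m/s; transfer-apoapsis v_a = √[μ(2/r₂ − 1/a_t)] = 3340 m/s.
Δv₂ = v_c2 − v_a = 1083 m/s.
Total Δv = Δv₁ + Δv₂ = 2454 m/s = 2.454 km/s.

Δv_total ≈ 2.45 km/s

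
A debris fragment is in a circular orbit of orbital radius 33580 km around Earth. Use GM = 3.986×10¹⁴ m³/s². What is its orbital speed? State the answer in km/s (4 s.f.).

r = 33580 km = 3.358×10⁷ m.
For a circular orbit v = √(μ/r) = √(3.986×10¹⁴ / 3.358×10⁷) = √(1.187×10⁷) = 3445 m/s.
That is 3.445 km/s.

v ≈ 3.445 km/s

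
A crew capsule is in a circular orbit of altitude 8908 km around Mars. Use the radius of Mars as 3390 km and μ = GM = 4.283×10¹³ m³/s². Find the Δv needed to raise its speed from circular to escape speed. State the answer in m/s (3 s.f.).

r = 3390 + 8908 = 12298 km = 1.2298×10⁷ m.
Circular speed v_c = √(μ/r) = 1866 m/s.
Escape speed v_esc = √(2μ/r) = √2 × v_c = 2639 m/s.
Δv = v_esc − v_c = 773.0 m/s.

Δv ≈ 773 m/s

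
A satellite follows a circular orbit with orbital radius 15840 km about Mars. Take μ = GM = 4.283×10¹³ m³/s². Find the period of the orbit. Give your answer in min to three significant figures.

r = 15840 km = 1.584×10⁷ m.
Kepler's third law: T = 2π√(r³/μ) = 2π√((1.584×10⁷)³ / 4.283×10¹³).
r³/μ = 9.279×10⁷ s², so T = 2π × 9.633×10³ = 6.053×10⁴ s.
Converting: 6.053×10⁴ s ÷ 60.00 = 1009 min.

T ≈ 1010 min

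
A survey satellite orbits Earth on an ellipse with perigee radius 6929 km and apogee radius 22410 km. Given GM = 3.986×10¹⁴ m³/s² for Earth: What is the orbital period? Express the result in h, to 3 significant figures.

T ≈ 4.91 h

Semi-major axis a = (r_p + r_a)/2 = (6929.0 + 22410)/2 = 14670 km = 1.467×10⁷ m.
By Kepler's third law T = 2π√(a³/μ) = 2π × 2.814×10³ = 1.768×10⁴ s.
= 4.912 h.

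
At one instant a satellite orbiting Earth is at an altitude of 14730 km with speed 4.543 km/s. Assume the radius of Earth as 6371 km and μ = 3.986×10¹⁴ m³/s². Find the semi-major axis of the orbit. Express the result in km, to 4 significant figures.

r = 6371 + 14730 = 21101 km = 2.110×10⁷ m.
Specific orbital energy ε = v²/2 − μ/r = (4543)²/2 − 3.986×10¹⁴/2.110×10⁷ = -8.571×10⁶ J/kg.
Since ε = −μ/(2a), a = −μ/(2ε) = 2.325×10⁷ m = 23254 km.

a ≈ 23250 km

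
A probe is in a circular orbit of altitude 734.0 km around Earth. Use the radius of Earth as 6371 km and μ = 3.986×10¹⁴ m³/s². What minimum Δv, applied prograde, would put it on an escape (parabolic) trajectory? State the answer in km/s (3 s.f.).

Δv ≈ 3.10 km/s

r = 6371 + 734.0 = 7105.0 km = 7.1050×10⁶ m.
Circular speed v_c = √(μ/r) = 7490 m/s.
Escape speed v_esc = √(2μ/r) = √2 × v_c = 10590 m/s.
Δv = v_esc − v_c = 3102 m/s = 3.102 km/s.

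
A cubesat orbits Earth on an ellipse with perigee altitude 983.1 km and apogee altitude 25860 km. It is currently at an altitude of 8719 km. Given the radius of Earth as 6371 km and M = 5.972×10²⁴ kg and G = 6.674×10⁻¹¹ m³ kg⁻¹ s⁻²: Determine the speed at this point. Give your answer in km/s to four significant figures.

v ≈ 5.717 km/s

μ = GM = 6.674×10⁻¹¹ × 5.972×10²⁴ = 3.986×10¹⁴ m³/s².
r_p = 6371 + 983.1 = 7354.1 km = 7.3541×10⁶ m.
r_a = 6371 + 25860 = 32231 km = 3.2231×10⁷ m.
r = 6371 + 8719 = 15090 km = 1.509×10⁷ m.
Semi-major axis a = (r_p + r_a)/2 = 19793 km = 1.979×10⁷ m.
Vis-viva: v² = μ(2/r − 1/a) = 3.986×10¹⁴ × (1.325×10⁻⁷ − 5.052×10⁻⁸) = 3.269×10⁷ m²/s².
v = 5717 m/s = 5.717 km/s.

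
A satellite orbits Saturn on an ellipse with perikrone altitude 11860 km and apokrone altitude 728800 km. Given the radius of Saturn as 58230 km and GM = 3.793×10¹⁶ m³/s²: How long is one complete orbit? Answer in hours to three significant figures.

T ≈ 79.5 hours

r_p = 58230 + 11860 = 70090 km = 7.0090×10⁷ m.
r_a = 58230 + 728800 = 787030 km = 7.8703×10⁸ m.
Semi-major axis a = (r_p + r_a)/2 = (70090 + 7.8703×10⁵)/2 = 4.2856×10⁵ km = 4.286×10⁸ m.
By Kepler's third law T = 2π√(a³/μ) = 2π × 4.555×10⁴ = 2.862×10⁵ s.
= 79.51 hours.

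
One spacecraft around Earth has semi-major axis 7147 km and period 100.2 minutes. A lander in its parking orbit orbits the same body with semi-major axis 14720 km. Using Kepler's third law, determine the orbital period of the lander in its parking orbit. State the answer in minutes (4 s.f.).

Kepler's third law: T² ∝ a³, so T₂ = T₁ (a₂/a₁)^(3/2).
a₂/a₁ = 2.060, (a₂/a₁)^(3/2) = 2.956.
T₂ = 100.2 × 2.956 = 296.2 minutes.

T₂ ≈ 296.2 minutes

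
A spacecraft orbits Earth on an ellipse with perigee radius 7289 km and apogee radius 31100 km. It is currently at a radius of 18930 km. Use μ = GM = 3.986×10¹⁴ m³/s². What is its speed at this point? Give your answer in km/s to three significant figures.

v ≈ 4.62 km/s

Semi-major axis a = (r_p + r_a)/2 = 19194 km = 1.919×10⁷ m.
Vis-viva: v² = μ(2/r − 1/a) = 3.986×10¹⁴ × (1.057×10⁻⁷ − 5.210×10⁻⁸) = 2.135×10⁷ m²/s².
v = 4620 m/s = 4.620 km/s.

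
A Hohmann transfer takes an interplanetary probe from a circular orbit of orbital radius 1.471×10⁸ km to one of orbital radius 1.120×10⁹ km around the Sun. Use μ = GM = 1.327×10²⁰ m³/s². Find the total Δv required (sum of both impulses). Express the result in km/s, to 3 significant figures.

r₁ = 1.471×10⁸ km = 1.471×10¹¹ m.
r₂ = 1.120×10⁹ km = 1.120×10¹² m.
Transfer ellipse a_t = (r₁ + r₂)/2 = 6.336×10¹¹ m.
At r₁: circular v_c1 = √(μ/r₁) = 30040 m/s; transfer-perihelion v_p = √[μ(2/r₁ − 1/a_t)] = 39930 m/s.
Δv₁ = v_p − v_c1 = 9899 m/s.
At r₂: circular v_c2 = √(μ/r₂) = 10880 m/s; transfer-aphelion v_a = √[μ(2/r₂ − 1/a_t)] = 5245 m/s.
Δv₂ = v_c2 − v_a = 5640 m/s.
Total Δv = Δv₁ + Δv₂ = 15540 m/s = 15.54 km/s.

Δv_total ≈ 15.5 km/s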